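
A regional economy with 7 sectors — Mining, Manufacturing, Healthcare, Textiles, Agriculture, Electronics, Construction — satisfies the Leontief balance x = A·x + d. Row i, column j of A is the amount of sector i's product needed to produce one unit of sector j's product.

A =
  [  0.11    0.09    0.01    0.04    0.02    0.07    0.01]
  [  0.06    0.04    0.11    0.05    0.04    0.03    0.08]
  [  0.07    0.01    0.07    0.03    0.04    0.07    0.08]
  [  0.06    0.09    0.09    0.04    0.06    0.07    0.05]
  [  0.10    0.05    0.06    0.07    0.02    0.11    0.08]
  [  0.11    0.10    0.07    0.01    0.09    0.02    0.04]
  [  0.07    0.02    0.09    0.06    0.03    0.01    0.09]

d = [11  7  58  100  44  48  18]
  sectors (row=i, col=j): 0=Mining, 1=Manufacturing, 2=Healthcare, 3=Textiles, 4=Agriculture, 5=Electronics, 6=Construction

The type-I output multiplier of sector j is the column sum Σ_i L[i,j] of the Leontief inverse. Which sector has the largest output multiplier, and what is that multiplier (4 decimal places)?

Mining (1.9867)

Form M = I − A:
  [  0.89   -0.09   -0.01   -0.04   -0.02   -0.07   -0.01]
  [ -0.06    0.96   -0.11   -0.05   -0.04   -0.03   -0.08]
  [ -0.07   -0.01    0.93   -0.03   -0.04   -0.07   -0.08]
  [ -0.06   -0.09   -0.09    0.96   -0.06   -0.07   -0.05]
  [ -0.10   -0.05   -0.06   -0.07    0.98   -0.11   -0.08]
  [ -0.11   -0.10   -0.07   -0.01   -0.09    0.98   -0.04]
  [ -0.07   -0.02   -0.09   -0.06   -0.03   -0.01    0.91]
Leontief inverse L = M⁻¹:
  [  1.1610    0.1289    0.0482    0.0635    0.0453    0.1003    0.0402]
  [  0.1156    1.0746    0.1572    0.0790    0.0674    0.0668    0.1228]
  [  0.1233    0.0448    1.1104    0.0553    0.0660    0.1020    0.1162]
  [  0.1244    0.1321    0.1445    1.0723    0.0927    0.1112    0.0976]
  [  0.1700    0.1001    0.1153    0.1024    1.0566    0.1506    0.1259]
  [  0.1727    0.1400    0.1182    0.0430    0.1168    1.0625    0.0839]
  [  0.1197    0.0515    0.1316    0.0866    0.0537    0.0433    1.1277]
Total output x = L · d:
  x_0 = 1.1610·11 + 0.1289·7 + 0.0482·58 + 0.0635·100 + 0.0453·44 + 0.1003·48 + 0.0402·18 = 30.3491
  x_1 = 0.1156·11 + 1.0746·7 + 0.1572·58 + 0.0790·100 + 0.0674·44 + 0.0668·48 + 0.1228·18 = 34.1946
  x_2 = 0.1233·11 + 0.0448·7 + 1.1104·58 + 0.0553·100 + 0.0660·44 + 0.1020·48 + 0.1162·18 = 81.4983
  x_3 = 0.1244·11 + 0.1321·7 + 0.1445·58 + 1.0723·100 + 0.0927·44 + 0.1112·48 + 0.0976·18 = 129.0794
  x_4 = 0.1700·11 + 0.1001·7 + 0.1153·58 + 0.1024·100 + 1.0566·44 + 0.1506·48 + 0.1259·18 = 75.4827
  x_5 = 0.1727·11 + 0.1400·7 + 0.1182·58 + 0.0430·100 + 0.1168·44 + 1.0625·48 + 0.0839·18 = 71.6893
  x_6 = 0.1197·11 + 0.0515·7 + 0.1316·58 + 0.0866·100 + 0.0537·44 + 0.0433·48 + 1.1277·18 = 42.7135
Output multipliers (column sums of L):
  Mining: 1.9867
  Manufacturing: 1.6720
  Healthcare: 1.8256
  Textiles: 1.5020
  Agriculture: 1.4985
  Electronics: 1.6369
  Construction: 1.7144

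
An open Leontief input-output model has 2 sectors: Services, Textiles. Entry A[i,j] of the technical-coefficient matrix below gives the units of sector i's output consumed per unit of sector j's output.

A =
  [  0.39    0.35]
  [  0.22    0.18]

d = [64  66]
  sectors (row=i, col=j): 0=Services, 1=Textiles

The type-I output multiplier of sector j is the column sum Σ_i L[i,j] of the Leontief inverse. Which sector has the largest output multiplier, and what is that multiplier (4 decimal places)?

Form M = I − A:
  [  0.61   -0.35]
  [ -0.22    0.82]
Leontief inverse L = M⁻¹:
  [  1.9376    0.8270]
  [  0.5198    1.4414]
Total output x = L · d:
  x_0 = 1.9376·64 + 0.8270·66 = 178.5917
  x_1 = 0.5198·64 + 1.4414·66 = 128.4026
Output multipliers (column sums of L):
  Services: 2.4575
  Textiles: 2.2684

Services (2.4575)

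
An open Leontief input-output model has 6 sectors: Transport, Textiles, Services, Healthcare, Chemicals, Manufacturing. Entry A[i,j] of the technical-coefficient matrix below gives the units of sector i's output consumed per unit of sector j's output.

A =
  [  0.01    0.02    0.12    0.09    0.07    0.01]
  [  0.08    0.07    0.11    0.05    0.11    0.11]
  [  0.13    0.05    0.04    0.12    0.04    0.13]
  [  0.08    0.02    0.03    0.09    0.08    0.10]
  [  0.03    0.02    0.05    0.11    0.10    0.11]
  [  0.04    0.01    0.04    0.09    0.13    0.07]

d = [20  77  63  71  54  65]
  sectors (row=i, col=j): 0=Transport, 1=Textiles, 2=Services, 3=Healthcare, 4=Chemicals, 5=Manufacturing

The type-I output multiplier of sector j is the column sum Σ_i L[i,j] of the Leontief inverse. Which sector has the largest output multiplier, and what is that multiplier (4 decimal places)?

Form M = I − A:
  [  0.99   -0.02   -0.12   -0.09   -0.07   -0.01]
  [ -0.08    0.93   -0.11   -0.05   -0.11   -0.11]
  [ -0.13   -0.05    0.96   -0.12   -0.04   -0.13]
  [ -0.08   -0.02   -0.03    0.91   -0.08   -0.10]
  [ -0.03   -0.02   -0.05   -0.11    0.90   -0.11]
  [ -0.04   -0.01   -0.04   -0.09   -0.13    0.93]
Leontief inverse L = M⁻¹:
  [  1.0506    0.0369    0.1489    0.1460    0.1153    0.0658]
  [  0.1349    1.0962    0.1647    0.1374    0.1917    0.1916]
  [  0.1769    0.0715    1.0926    0.1993    0.1174    0.1984]
  [  0.1157    0.0357    0.0685    1.1539    0.1415    0.1558]
  [  0.0712    0.0370    0.0867    0.1787    1.1661    0.1744]
  [  0.0754    0.0251    0.0739    0.1530    0.1888    1.1282]
Total output x = L · d:
  x_0 = 1.0506·20 + 0.0369·77 + 0.1489·63 + 0.1460·71 + 0.1153·54 + 0.0658·65 = 54.1060
  x_1 = 0.1349·20 + 1.0962·77 + 0.1647·63 + 0.1374·71 + 0.1917·54 + 0.1916·65 = 130.0371
  x_2 = 0.1769·20 + 0.0715·77 + 1.0926·63 + 0.1993·71 + 0.1174·54 + 0.1984·65 = 111.2664
  x_3 = 0.1157·20 + 0.0357·77 + 0.0685·63 + 1.1539·71 + 0.1415·54 + 0.1558·65 = 109.0700
  x_4 = 0.0712·20 + 0.0370·77 + 0.0867·63 + 0.1787·71 + 1.1661·54 + 0.1744·65 = 96.7308
  x_5 = 0.0754·20 + 0.0251·77 + 0.0739·63 + 0.1530·71 + 0.1888·54 + 1.1282·65 = 102.4802
Output multipliers (column sums of L):
  Transport: 1.6247
  Textiles: 1.3023
  Services: 1.6353
  Healthcare: 1.9683
  Chemicals: 1.9208
  Manufacturing: 1.9142

Healthcare (1.9683)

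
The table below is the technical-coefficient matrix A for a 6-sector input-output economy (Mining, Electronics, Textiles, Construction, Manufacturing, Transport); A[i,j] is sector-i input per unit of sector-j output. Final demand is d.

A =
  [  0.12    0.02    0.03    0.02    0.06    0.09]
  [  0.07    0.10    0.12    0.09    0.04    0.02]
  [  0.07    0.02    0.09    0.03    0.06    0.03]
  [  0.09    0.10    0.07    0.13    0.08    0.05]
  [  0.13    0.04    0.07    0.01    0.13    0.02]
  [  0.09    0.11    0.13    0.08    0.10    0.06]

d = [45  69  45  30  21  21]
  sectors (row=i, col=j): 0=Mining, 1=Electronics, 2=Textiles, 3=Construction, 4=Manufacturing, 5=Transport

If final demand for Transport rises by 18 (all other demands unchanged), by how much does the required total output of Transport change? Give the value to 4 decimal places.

19.8379

Form M = I − A:
  [  0.88   -0.02   -0.03   -0.02   -0.06   -0.09]
  [ -0.07    0.90   -0.12   -0.09   -0.04   -0.02]
  [ -0.07   -0.02    0.91   -0.03   -0.06   -0.03]
  [ -0.09   -0.10   -0.07    0.87   -0.08   -0.05]
  [ -0.13   -0.04   -0.07   -0.01    0.87   -0.02]
  [ -0.09   -0.11   -0.13   -0.08   -0.10    0.94]
Leontief inverse L = M⁻¹:
  [  1.1796    0.0528    0.0751    0.0475    0.1073    0.1213]
  [  0.1380    1.1436    0.1802    0.1336    0.0928    0.0524]
  [  0.1186    0.0444    1.1279    0.0522    0.0989    0.0532]
  [  0.1761    0.1564    0.1420    1.1846    0.1485    0.0909]
  [  0.1984    0.0696    0.1167    0.0341    1.1834    0.0512]
  [  0.1816    0.1657    0.2088    0.1319    0.1733    1.1021]
Total output x = L · d:
  x_0 = 1.1796·45 + 0.0528·69 + 0.0751·45 + 0.0475·30 + 0.1073·21 + 0.1213·21 = 66.3288
  x_1 = 0.1380·45 + 1.1436·69 + 0.1802·45 + 0.1336·30 + 0.0928·21 + 0.0524·21 = 100.2843
  x_2 = 0.1186·45 + 0.0444·69 + 1.1279·45 + 0.0522·30 + 0.0989·21 + 0.0532·21 = 63.9197
  x_3 = 0.1761·45 + 0.1564·69 + 0.1420·45 + 1.1846·30 + 0.1485·21 + 0.0909·21 = 65.6712
  x_4 = 0.1984·45 + 0.0696·69 + 0.1167·45 + 0.0341·30 + 1.1834·21 + 0.0512·21 = 45.9311
  x_5 = 0.1816·45 + 0.1657·69 + 0.2088·45 + 0.1319·30 + 0.1733·21 + 1.1021·21 = 59.7417
Δx_5 = L[5,5] · Δd_5 = 1.1021 · 18 = 19.8379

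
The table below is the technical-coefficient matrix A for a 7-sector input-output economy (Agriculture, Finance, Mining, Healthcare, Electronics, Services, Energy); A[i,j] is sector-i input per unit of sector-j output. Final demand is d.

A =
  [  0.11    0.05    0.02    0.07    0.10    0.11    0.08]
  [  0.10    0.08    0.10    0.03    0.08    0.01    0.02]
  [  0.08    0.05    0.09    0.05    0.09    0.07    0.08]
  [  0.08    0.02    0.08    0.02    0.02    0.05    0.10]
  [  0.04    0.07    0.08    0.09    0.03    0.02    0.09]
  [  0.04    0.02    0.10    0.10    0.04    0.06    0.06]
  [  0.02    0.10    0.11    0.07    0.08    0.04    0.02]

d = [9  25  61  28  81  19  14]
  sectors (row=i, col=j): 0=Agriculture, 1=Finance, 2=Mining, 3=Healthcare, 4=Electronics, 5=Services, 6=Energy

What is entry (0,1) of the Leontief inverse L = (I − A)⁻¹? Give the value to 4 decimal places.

Form M = I − A:
  [  0.89   -0.05   -0.02   -0.07   -0.10   -0.11   -0.08]
  [ -0.10    0.92   -0.10   -0.03   -0.08   -0.01   -0.02]
  [ -0.08   -0.05    0.91   -0.05   -0.09   -0.07   -0.08]
  [ -0.08   -0.02   -0.08    0.98   -0.02   -0.05   -0.10]
  [ -0.04   -0.07   -0.08   -0.09    0.97   -0.02   -0.09]
  [ -0.04   -0.02   -0.10   -0.10   -0.04    0.94   -0.06]
  [ -0.02   -0.10   -0.11   -0.07   -0.08   -0.04    0.98]
Leontief inverse L = M⁻¹:
  [  1.1738    0.1034    0.0983    0.1336    0.1600    0.1624    0.1442]
  [  0.1577    1.1250    0.1601    0.0766    0.1336    0.0523    0.0722]
  [  0.1414    0.1028    1.1662    0.1088    0.1501    0.1195    0.1410]
  [  0.1248    0.0599    0.1359    1.0636    0.0678    0.0895    0.1427]
  [  0.0919    0.1141    0.1442    0.1324    1.0797    0.0586    0.1379]
  [  0.0904    0.0597    0.1636    0.1450    0.0871    1.1016    0.1122]
  [  0.0760    0.1445    0.1774    0.1155    0.1303    0.0782    1.0726]
Total output x = L · d:
  x_0 = 1.1738·9 + 0.1034·25 + 0.0983·61 + 0.1336·28 + 0.1600·81 + 0.1624·19 + 0.1442·14 = 40.9488
  x_1 = 0.1577·9 + 1.1250·25 + 0.1601·61 + 0.0766·28 + 0.1336·81 + 0.0523·19 + 0.0722·14 = 54.2787
  x_2 = 0.1414·9 + 0.1028·25 + 1.1662·61 + 0.1088·28 + 0.1501·81 + 0.1195·19 + 0.1410·14 = 94.4299
  x_3 = 0.1248·9 + 0.0599·25 + 0.1359·61 + 1.0636·28 + 0.0678·81 + 0.0895·19 + 0.1427·14 = 49.8828
  x_4 = 0.0919·9 + 0.1141·25 + 0.1442·61 + 0.1324·28 + 1.0797·81 + 0.0586·19 + 0.1379·14 = 106.6863
  x_5 = 0.0904·9 + 0.0597·25 + 0.1636·61 + 0.1450·28 + 0.0871·81 + 1.1016·19 + 0.1122·14 = 45.9006
  x_6 = 0.0760·9 + 0.1445·25 + 0.1774·61 + 0.1155·28 + 0.1303·81 + 0.0782·19 + 1.0726·14 = 45.4049

L[0,1] = 0.1034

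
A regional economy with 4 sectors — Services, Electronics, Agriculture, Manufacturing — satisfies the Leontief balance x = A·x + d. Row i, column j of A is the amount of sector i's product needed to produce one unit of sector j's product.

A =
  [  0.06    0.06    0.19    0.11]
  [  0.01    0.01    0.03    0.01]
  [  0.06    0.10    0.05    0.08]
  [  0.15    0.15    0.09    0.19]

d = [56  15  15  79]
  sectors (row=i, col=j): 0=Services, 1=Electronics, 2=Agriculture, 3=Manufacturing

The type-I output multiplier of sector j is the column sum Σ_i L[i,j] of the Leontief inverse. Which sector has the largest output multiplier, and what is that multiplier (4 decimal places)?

Form M = I − A:
  [  0.94   -0.06   -0.19   -0.11]
  [ -0.01    0.99   -0.03   -0.01]
  [ -0.06   -0.10    0.95   -0.08]
  [ -0.15   -0.15   -0.09    0.81]
Leontief inverse L = M⁻¹:
  [  1.1086    0.1183    0.2421    0.1759]
  [  0.0161    1.0176    0.0371    0.0184]
  [  0.0901    0.1336    1.0863    0.1212]
  [  0.2183    0.2252    0.1724    1.2840]
Total output x = L · d:
  x_0 = 1.1086·56 + 0.1183·15 + 0.2421·15 + 0.1759·79 = 81.3872
  x_1 = 0.0161·56 + 1.0176·15 + 0.0371·15 + 0.0184·79 = 18.1794
  x_2 = 0.0901·56 + 0.1336·15 + 1.0863·15 + 0.1212·79 = 32.9172
  x_3 = 0.2183·56 + 0.2252·15 + 0.1724·15 + 1.2840·79 = 119.6266
Output multipliers (column sums of L):
  Services: 1.4331
  Electronics: 1.4947
  Agriculture: 1.5380
  Manufacturing: 1.5995

Manufacturing (1.5995)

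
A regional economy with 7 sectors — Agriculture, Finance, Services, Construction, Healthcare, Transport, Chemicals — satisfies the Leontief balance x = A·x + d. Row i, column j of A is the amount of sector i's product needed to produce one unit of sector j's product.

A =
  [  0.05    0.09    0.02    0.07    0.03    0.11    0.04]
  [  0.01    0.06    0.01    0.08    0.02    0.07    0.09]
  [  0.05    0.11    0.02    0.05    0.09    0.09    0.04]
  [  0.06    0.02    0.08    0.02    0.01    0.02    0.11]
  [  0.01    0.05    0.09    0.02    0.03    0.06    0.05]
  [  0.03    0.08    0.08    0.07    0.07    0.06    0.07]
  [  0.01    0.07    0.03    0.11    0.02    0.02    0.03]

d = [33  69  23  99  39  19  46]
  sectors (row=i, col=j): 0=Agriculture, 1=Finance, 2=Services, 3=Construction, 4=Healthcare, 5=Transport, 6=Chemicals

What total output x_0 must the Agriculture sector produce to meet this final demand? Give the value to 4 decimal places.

65.4542

Form M = I − A:
  [  0.95   -0.09   -0.02   -0.07   -0.03   -0.11   -0.04]
  [ -0.01    0.94   -0.01   -0.08   -0.02   -0.07   -0.09]
  [ -0.05   -0.11    0.98   -0.05   -0.09   -0.09   -0.04]
  [ -0.06   -0.02   -0.08    0.98   -0.01   -0.02   -0.11]
  [ -0.01   -0.05   -0.09   -0.02    0.97   -0.06   -0.05]
  [ -0.03   -0.08   -0.08   -0.07   -0.07    0.94   -0.07]
  [ -0.01   -0.07   -0.03   -0.11   -0.02   -0.02    0.97]
Leontief inverse L = M⁻¹:
  [  1.0699    0.1326    0.0519    0.1110    0.0542    0.1477    0.0846]
  [  0.0254    1.0924    0.0361    0.1145    0.0373    0.0953    0.1257]
  [  0.0693    0.1559    1.0550    0.0930    0.1155    0.1319    0.0869]
  [  0.0758    0.0574    0.0993    1.0552    0.0301    0.0499    0.1374]
  [  0.0248    0.0862    0.1121    0.0514    1.0526    0.0900    0.0802]
  [  0.0516    0.1283    0.1141    0.1137    0.0979    1.1015    0.1162]
  [  0.0252    0.0960    0.0517    0.1353    0.0340    0.0427    1.0632]
Total output x = L · d:
  x_0 = 1.0699·33 + 0.1326·69 + 0.0519·23 + 0.1110·99 + 0.0542·39 + 0.1477·19 + 0.0846·46 = 65.4542
  x_1 = 0.0254·33 + 1.0924·69 + 0.0361·23 + 0.1145·99 + 0.0373·39 + 0.0953·19 + 0.1257·46 = 97.4188
  x_2 = 0.0693·33 + 0.1559·69 + 1.0550·23 + 0.0930·99 + 0.1155·39 + 0.1319·19 + 0.0869·46 = 57.5324
  x_3 = 0.0758·33 + 0.0574·69 + 0.0993·23 + 1.0552·99 + 0.0301·39 + 0.0499·19 + 0.1374·46 = 121.6496
  x_4 = 0.0248·33 + 0.0862·69 + 0.1121·23 + 0.0514·99 + 1.0526·39 + 0.0900·19 + 0.0802·46 = 60.8886
  x_5 = 0.0516·33 + 0.1283·69 + 0.1141·23 + 0.1137·99 + 0.0979·39 + 1.1015·19 + 0.1162·46 = 54.5246
  x_6 = 0.0252·33 + 0.0960·69 + 0.0517·23 + 0.1353·99 + 0.0340·39 + 0.0427·19 + 1.0632·46 = 73.0820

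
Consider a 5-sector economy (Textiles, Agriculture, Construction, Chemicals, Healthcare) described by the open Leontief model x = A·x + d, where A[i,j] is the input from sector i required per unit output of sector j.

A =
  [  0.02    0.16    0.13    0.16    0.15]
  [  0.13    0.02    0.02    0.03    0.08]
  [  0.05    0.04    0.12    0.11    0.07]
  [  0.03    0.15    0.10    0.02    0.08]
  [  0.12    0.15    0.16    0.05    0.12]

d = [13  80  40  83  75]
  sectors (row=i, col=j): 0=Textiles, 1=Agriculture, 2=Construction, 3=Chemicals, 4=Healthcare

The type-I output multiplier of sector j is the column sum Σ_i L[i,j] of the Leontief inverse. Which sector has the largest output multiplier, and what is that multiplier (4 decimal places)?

Form M = I − A:
  [  0.98   -0.16   -0.13   -0.16   -0.15]
  [ -0.13    0.98   -0.02   -0.03   -0.08]
  [ -0.05   -0.04    0.88   -0.11   -0.07]
  [ -0.03   -0.15   -0.10    0.98   -0.08]
  [ -0.12   -0.15   -0.16   -0.05    0.88]
Leontief inverse L = M⁻¹:
  [  1.1056    0.2640    0.2412    0.2285    0.2524]
  [  0.1678    1.0846    0.0838    0.0772    0.1409]
  [  0.0972    0.1101    1.1963    0.1605    0.1363]
  [  0.0859    0.2059    0.1647    1.0665    0.1434]
  [  0.2019    0.2526    0.2740    0.1341    1.2277]
Total output x = L · d:
  x_0 = 1.1056·13 + 0.2640·80 + 0.2412·40 + 0.2285·83 + 0.2524·75 = 83.0399
  x_1 = 0.1678·13 + 1.0846·80 + 0.0838·40 + 0.0772·83 + 0.1409·75 = 109.2742
  x_2 = 0.0972·13 + 0.1101·80 + 1.1963·40 + 0.1605·83 + 0.1363·75 = 81.4702
  x_3 = 0.0859·13 + 0.2059·80 + 0.1647·40 + 1.0665·83 + 0.1434·75 = 123.4589
  x_4 = 0.2019·13 + 0.2526·80 + 0.2740·40 + 0.1341·83 + 1.2277·75 = 137.0047
Output multipliers (column sums of L):
  Textiles: 1.6585
  Agriculture: 1.9173
  Construction: 1.9600
  Chemicals: 1.6669
  Healthcare: 1.9008

Construction (1.9600)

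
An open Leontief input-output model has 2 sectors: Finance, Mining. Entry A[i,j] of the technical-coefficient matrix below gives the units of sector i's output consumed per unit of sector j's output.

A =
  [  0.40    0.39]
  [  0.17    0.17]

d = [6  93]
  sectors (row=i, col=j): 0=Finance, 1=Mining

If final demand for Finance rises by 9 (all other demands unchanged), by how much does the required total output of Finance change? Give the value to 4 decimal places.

Form M = I − A:
  [  0.60   -0.39]
  [ -0.17    0.83]
Leontief inverse L = M⁻¹:
  [  1.9226    0.9034]
  [  0.3938    1.3899]
Total output x = L · d:
  x_0 = 1.9226·6 + 0.9034·93 = 95.5525
  x_1 = 0.3938·6 + 1.3899·93 = 131.6192
Δx_0 = L[0,0] · Δd_0 = 1.9226 · 9 = 17.3037

17.3037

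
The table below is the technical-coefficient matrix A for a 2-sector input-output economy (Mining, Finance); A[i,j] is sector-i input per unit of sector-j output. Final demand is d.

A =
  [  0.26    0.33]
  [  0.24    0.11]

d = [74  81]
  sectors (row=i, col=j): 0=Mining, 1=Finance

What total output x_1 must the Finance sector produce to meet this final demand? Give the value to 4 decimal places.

Form M = I − A:
  [  0.74   -0.33]
  [ -0.24    0.89]
Leontief inverse L = M⁻¹:
  [  1.5361    0.5696]
  [  0.4142    1.2772]
Total output x = L · d:
  x_0 = 1.5361·74 + 0.5696·81 = 159.8032
  x_1 = 0.4142·74 + 1.2772·81 = 134.1042

134.1042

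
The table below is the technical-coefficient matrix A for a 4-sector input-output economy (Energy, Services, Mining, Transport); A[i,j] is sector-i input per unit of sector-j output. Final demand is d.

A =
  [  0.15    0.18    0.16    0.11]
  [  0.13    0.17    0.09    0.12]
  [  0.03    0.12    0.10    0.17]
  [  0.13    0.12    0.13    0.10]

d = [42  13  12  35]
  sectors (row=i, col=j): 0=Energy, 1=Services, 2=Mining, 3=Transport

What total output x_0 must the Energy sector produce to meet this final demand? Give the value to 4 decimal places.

Form M = I − A:
  [  0.85   -0.18   -0.16   -0.11]
  [ -0.13    0.83   -0.09   -0.12]
  [ -0.03   -0.12    0.90   -0.17]
  [ -0.13   -0.12   -0.13    0.90]
Leontief inverse L = M⁻¹:
  [  1.2821    0.3595    0.3017    0.2616]
  [  0.2479    1.3250    0.2123    0.2471]
  [  0.1203    0.2383    1.1957    0.2723]
  [  0.2356    0.2630    0.2446    1.2212]
Total output x = L · d:
  x_0 = 1.2821·42 + 0.3595·13 + 0.3017·12 + 0.2616·35 = 71.2985
  x_1 = 0.2479·42 + 1.3250·13 + 0.2123·12 + 0.2471·35 = 38.8320
  x_2 = 0.1203·42 + 0.2383·13 + 1.1957·12 + 0.2723·35 = 32.0304
  x_3 = 0.2356·42 + 0.2630·13 + 0.2446·12 + 1.2212·35 = 58.9918

71.2985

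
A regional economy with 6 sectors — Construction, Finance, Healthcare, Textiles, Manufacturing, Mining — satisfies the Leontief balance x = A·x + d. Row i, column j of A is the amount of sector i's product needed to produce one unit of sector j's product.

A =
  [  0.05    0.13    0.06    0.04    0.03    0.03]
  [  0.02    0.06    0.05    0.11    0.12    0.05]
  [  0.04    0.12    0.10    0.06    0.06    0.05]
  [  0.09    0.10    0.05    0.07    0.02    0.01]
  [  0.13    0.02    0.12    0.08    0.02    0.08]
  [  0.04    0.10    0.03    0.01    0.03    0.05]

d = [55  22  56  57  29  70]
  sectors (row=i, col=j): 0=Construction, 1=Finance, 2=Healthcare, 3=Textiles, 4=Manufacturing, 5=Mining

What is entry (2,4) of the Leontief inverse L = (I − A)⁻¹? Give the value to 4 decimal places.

Form M = I − A:
  [  0.95   -0.13   -0.06   -0.04   -0.03   -0.03]
  [ -0.02    0.94   -0.05   -0.11   -0.12   -0.05]
  [ -0.04   -0.12    0.90   -0.06   -0.06   -0.05]
  [ -0.09   -0.10   -0.05    0.93   -0.02   -0.01]
  [ -0.13   -0.02   -0.12   -0.08    0.98   -0.08]
  [ -0.04   -0.10   -0.03   -0.01   -0.03    0.95]
Leontief inverse L = M⁻¹:
  [  1.0790    0.1772    0.0966    0.0797    0.0639    0.0547]
  [  0.0661    1.1136    0.0975    0.1546    0.1500    0.0801]
  [  0.0795    0.1799    1.1484    0.1082    0.0995    0.0819]
  [  0.1201    0.1500    0.0858    1.1084    0.0509    0.0322]
  [  0.1690    0.0915    0.1671    0.1206    1.0528    0.1089]
  [  0.0615    0.1348    0.0568    0.0385    0.0554    1.0697]
Total output x = L · d:
  x_0 = 1.0790·55 + 0.1772·22 + 0.0966·56 + 0.0797·57 + 0.0639·29 + 0.0547·70 = 78.8787
  x_1 = 0.0661·55 + 1.1136·22 + 0.0975·56 + 0.1546·57 + 0.1500·29 + 0.0801·70 = 52.3624
  x_2 = 0.0795·55 + 0.1799·22 + 1.1484·56 + 0.1082·57 + 0.0995·29 + 0.0819·70 = 87.4309
  x_3 = 0.1201·55 + 0.1500·22 + 0.0858·56 + 1.1084·57 + 0.0509·29 + 0.0322·70 = 81.6160
  x_4 = 0.1690·55 + 0.0915·22 + 0.1671·56 + 0.1206·57 + 1.0528·29 + 0.1089·70 = 65.6933
  x_5 = 0.0615·55 + 0.1348·22 + 0.0568·56 + 0.0385·57 + 0.0554·29 + 1.0697·70 = 88.2119

L[2,4] = 0.0995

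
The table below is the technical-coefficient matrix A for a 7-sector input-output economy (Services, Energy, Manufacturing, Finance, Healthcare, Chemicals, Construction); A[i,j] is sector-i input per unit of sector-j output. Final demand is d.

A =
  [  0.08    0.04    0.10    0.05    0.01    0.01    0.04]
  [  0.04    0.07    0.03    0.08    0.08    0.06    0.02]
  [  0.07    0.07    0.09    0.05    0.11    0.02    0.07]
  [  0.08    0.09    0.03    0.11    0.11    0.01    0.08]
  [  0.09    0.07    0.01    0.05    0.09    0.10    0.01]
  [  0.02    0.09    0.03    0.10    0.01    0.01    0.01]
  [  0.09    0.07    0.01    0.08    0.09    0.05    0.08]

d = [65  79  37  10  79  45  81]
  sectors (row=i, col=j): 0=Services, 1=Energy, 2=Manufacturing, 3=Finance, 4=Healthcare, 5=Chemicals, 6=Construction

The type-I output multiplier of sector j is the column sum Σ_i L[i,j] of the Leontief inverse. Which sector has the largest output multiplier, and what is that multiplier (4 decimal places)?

Form M = I − A:
  [  0.92   -0.04   -0.10   -0.05   -0.01   -0.01   -0.04]
  [ -0.04    0.93   -0.03   -0.08   -0.08   -0.06   -0.02]
  [ -0.07   -0.07    0.91   -0.05   -0.11   -0.02   -0.07]
  [ -0.08   -0.09   -0.03    0.89   -0.11   -0.01   -0.08]
  [ -0.09   -0.07   -0.01   -0.05    0.91   -0.10   -0.01]
  [ -0.02   -0.09   -0.03   -0.10   -0.01    0.99   -0.01]
  [ -0.09   -0.07   -0.01   -0.08   -0.09   -0.05    0.92]
Leontief inverse L = M⁻¹:
  [  1.1207    0.0787    0.1310    0.0898    0.0531    0.0285    0.0691]
  [  0.0827    1.1167    0.0549    0.1290    0.1268    0.0860    0.0456]
  [  0.1290    0.1270    1.1257    0.1074    0.1727    0.0556    0.1058]
  [  0.1437    0.1516    0.0643    1.1749    0.1770    0.0477    0.1190]
  [  0.1338    0.1185    0.0389    0.1012    1.1325    0.1264    0.0338]
  [  0.0514    0.1247    0.0491    0.1379    0.0486    1.0271    0.0324]
  [  0.1457    0.1256    0.0413    0.1393    0.1455    0.0823    1.1138]
Total output x = L · d:
  x_0 = 1.1207·65 + 0.0787·79 + 0.1310·37 + 0.0898·10 + 0.0531·79 + 0.0285·45 + 0.0691·81 = 95.8812
  x_1 = 0.0827·65 + 1.1167·79 + 0.0549·37 + 0.1290·10 + 0.1268·79 + 0.0860·45 + 0.0456·81 = 114.4944
  x_2 = 0.1290·65 + 0.1270·79 + 1.1257·37 + 0.1074·10 + 0.1727·79 + 0.0556·45 + 0.1058·81 = 85.8616
  x_3 = 0.1437·65 + 0.1516·79 + 0.0643·37 + 1.1749·10 + 0.1770·79 + 0.0477·45 + 0.1190·81 = 61.2183
  x_4 = 0.1338·65 + 0.1185·79 + 0.0389·37 + 0.1012·10 + 1.1325·79 + 0.1264·45 + 0.0338·81 = 118.4043
  x_5 = 0.0514·65 + 0.1247·79 + 0.0491·37 + 0.1379·10 + 0.0486·79 + 1.0271·45 + 0.0324·81 = 69.0718
  x_6 = 0.1457·65 + 0.1256·79 + 0.0413·37 + 0.1393·10 + 0.1455·79 + 0.0823·45 + 1.1138·81 = 127.7282
Output multipliers (column sums of L):
  Services: 1.8069
  Energy: 1.8429
  Manufacturing: 1.5052
  Finance: 1.8795
  Healthcare: 1.8562
  Chemicals: 1.4537
  Construction: 1.5195

Finance (1.8795)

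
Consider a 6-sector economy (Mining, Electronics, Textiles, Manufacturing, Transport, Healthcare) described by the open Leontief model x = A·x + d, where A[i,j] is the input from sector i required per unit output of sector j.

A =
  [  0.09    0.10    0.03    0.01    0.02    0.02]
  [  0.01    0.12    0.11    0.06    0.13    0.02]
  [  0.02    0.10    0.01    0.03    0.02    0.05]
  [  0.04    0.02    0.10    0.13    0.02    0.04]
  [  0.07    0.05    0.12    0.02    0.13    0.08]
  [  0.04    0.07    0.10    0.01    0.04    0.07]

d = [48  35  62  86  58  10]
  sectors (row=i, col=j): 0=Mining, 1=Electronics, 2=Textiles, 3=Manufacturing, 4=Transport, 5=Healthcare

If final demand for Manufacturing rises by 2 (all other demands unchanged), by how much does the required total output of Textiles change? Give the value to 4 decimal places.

0.0945

Form M = I − A:
  [  0.91   -0.10   -0.03   -0.01   -0.02   -0.02]
  [ -0.01    0.88   -0.11   -0.06   -0.13   -0.02]
  [ -0.02   -0.10    0.99   -0.03   -0.02   -0.05]
  [ -0.04   -0.02   -0.10    0.87   -0.02   -0.04]
  [ -0.07   -0.05   -0.12   -0.02    0.87   -0.08]
  [ -0.04   -0.07   -0.10   -0.01   -0.04    0.93]
Leontief inverse L = M⁻¹:
  [  1.1083    0.1392    0.0613    0.0260    0.0499    0.0355]
  [  0.0374    1.1769    0.1692    0.0923    0.1853    0.0551]
  [  0.0331    0.1313    1.0430    0.0473    0.0485    0.0658]
  [  0.0607    0.0563    0.1369    1.1604    0.0425    0.0634]
  [  0.1027    0.1087    0.1742    0.0431    1.1784    0.1171]
  [  0.0591    0.1140    0.1365    0.0275    0.0724    1.0937]
Total output x = L · d:
  x_0 = 1.1083·48 + 0.1392·35 + 0.0613·62 + 0.0260·86 + 0.0499·58 + 0.0355·10 = 67.3590
  x_1 = 0.0374·48 + 1.1769·35 + 0.1692·62 + 0.0923·86 + 0.1853·58 + 0.0551·10 = 72.7130
  x_2 = 0.0331·48 + 0.1313·35 + 1.0430·62 + 0.0473·86 + 0.0485·58 + 0.0658·10 = 78.3853
  x_3 = 0.0607·48 + 0.0563·35 + 0.1369·62 + 1.1604·86 + 0.0425·58 + 0.0634·10 = 116.2691
  x_4 = 0.1027·48 + 0.1087·35 + 0.1742·62 + 0.0431·86 + 1.1784·58 + 0.1171·10 = 92.7652
  x_5 = 0.0591·48 + 0.1140·35 + 0.1365·62 + 0.0275·86 + 0.0724·58 + 1.0937·10 = 32.7915
Δx_2 = L[2,3] · Δd_3 = 0.0473 · 2 = 0.0945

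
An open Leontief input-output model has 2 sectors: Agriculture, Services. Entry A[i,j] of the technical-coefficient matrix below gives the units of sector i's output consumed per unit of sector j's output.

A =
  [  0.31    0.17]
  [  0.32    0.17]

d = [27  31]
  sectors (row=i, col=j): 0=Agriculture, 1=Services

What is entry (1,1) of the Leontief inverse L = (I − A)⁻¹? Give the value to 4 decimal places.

Form M = I − A:
  [  0.69   -0.17]
  [ -0.32    0.83]
Leontief inverse L = M⁻¹:
  [  1.6014    0.3280]
  [  0.6174    1.3313]
Total output x = L · d:
  x_0 = 1.6014·27 + 0.3280·31 = 53.4054
  x_1 = 0.6174·27 + 1.3313·31 = 57.9394

L[1,1] = 1.3313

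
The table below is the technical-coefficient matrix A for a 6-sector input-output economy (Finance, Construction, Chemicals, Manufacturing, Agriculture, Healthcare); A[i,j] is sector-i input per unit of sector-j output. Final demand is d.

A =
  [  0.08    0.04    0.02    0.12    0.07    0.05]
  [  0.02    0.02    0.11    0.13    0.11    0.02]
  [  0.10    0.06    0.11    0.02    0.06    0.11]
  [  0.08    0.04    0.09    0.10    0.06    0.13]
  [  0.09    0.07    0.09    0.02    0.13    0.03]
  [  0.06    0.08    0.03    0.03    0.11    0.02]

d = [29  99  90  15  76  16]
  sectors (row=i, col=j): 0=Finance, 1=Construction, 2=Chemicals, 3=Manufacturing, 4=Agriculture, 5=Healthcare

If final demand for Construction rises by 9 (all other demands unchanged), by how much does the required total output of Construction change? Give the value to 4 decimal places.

9.5350

Form M = I − A:
  [  0.92   -0.04   -0.02   -0.12   -0.07   -0.05]
  [ -0.02    0.98   -0.11   -0.13   -0.11   -0.02]
  [ -0.10   -0.06    0.89   -0.02   -0.06   -0.11]
  [ -0.08   -0.04   -0.09    0.90   -0.06   -0.13]
  [ -0.09   -0.07   -0.09   -0.02    0.87   -0.03]
  [ -0.06   -0.08   -0.03   -0.03   -0.11    0.98]
Leontief inverse L = M⁻¹:
  [  1.1292    0.0739    0.0677    0.1687    0.1283    0.0930]
  [  0.0783    1.0594    0.1702    0.1735    0.1732    0.0730]
  [  0.1578    0.1025    1.1652    0.0698    0.1303    0.1542]
  [  0.1440    0.0869    0.1507    1.1554    0.1358    0.1835]
  [  0.1462    0.1093    0.1473    0.0676    1.1989    0.0719]
  [  0.1012    0.1091    0.0749    0.0696    0.1647    1.0505]
Total output x = L · d:
  x_0 = 1.1292·29 + 0.0739·99 + 0.0677·90 + 0.1687·15 + 0.1283·76 + 0.0930·16 = 59.9164
  x_1 = 0.0783·29 + 1.0594·99 + 0.1702·90 + 0.1735·15 + 0.1732·76 + 0.0730·16 = 139.4125
  x_2 = 0.1578·29 + 0.1025·99 + 1.1652·90 + 0.0698·15 + 0.1303·76 + 0.1542·16 = 133.0147
  x_3 = 0.1440·29 + 0.0869·99 + 0.1507·90 + 1.1554·15 + 0.1358·76 + 0.1835·16 = 56.9398
  x_4 = 0.1462·29 + 0.1093·99 + 0.1473·90 + 0.0676·15 + 1.1989·76 + 0.0719·16 = 121.5938
  x_5 = 0.1012·29 + 0.1091·99 + 0.0749·90 + 0.0696·15 + 0.1647·76 + 1.0505·16 = 50.8387
Δx_1 = L[1,1] · Δd_1 = 1.0594 · 9 = 9.5350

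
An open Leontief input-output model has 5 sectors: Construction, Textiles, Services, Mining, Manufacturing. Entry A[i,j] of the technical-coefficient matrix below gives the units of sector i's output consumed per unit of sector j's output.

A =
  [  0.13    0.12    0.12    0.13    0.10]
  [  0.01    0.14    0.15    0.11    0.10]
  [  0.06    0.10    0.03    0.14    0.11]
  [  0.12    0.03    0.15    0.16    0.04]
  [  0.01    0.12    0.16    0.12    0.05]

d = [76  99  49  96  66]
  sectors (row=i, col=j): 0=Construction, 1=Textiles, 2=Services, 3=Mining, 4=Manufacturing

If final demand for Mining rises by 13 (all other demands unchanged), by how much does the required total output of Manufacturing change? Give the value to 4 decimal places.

Form M = I − A:
  [  0.87   -0.12   -0.12   -0.13   -0.10]
  [ -0.01    0.86   -0.15   -0.11   -0.10]
  [ -0.06   -0.10    0.97   -0.14   -0.11]
  [ -0.12   -0.03   -0.15    0.84   -0.04]
  [ -0.01   -0.12   -0.16   -0.12    0.95]
Leontief inverse L = M⁻¹:
  [  1.2127    0.2373    0.2639    0.2907    0.1954]
  [  0.0681    1.2366    0.2666    0.2424    0.1784]
  [  0.1184    0.1828    1.1425    0.2577    0.1748]
  [  0.2000    0.1205    0.2637    1.2981    0.1189]
  [  0.0666    0.2047    0.2622    0.2410    1.1217]
Total output x = L · d:
  x_0 = 1.2127·76 + 0.2373·99 + 0.2639·49 + 0.2907·96 + 0.1954·66 = 169.3902
  x_1 = 0.0681·76 + 1.2366·99 + 0.2666·49 + 0.2424·96 + 0.1784·66 = 175.7078
  x_2 = 0.1184·76 + 0.1828·99 + 1.1425·49 + 0.2577·96 + 0.1748·66 = 119.3553
  x_3 = 0.2000·76 + 0.1205·99 + 0.2637·49 + 1.2981·96 + 0.1189·66 = 172.5180
  x_4 = 0.0666·76 + 0.2047·99 + 0.2622·49 + 0.2410·96 + 1.1217·66 = 135.3451
Δx_4 = L[4,3] · Δd_3 = 0.2410 · 13 = 3.1336

3.1336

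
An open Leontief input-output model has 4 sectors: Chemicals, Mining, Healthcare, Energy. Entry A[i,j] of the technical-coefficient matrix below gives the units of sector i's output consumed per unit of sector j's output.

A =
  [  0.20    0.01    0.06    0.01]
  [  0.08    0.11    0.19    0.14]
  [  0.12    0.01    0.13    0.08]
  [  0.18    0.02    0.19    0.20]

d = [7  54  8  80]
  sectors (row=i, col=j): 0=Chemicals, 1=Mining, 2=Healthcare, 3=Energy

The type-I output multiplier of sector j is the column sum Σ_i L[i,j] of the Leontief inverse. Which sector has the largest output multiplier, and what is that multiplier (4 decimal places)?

Form M = I − A:
  [  0.80   -0.01   -0.06   -0.01]
  [ -0.08    0.89   -0.19   -0.14]
  [ -0.12   -0.01    0.87   -0.08]
  [ -0.18   -0.02   -0.19    0.80]
Leontief inverse L = M⁻¹:
  [  1.2726    0.0160    0.0975    0.0285]
  [  0.2128    1.1347    0.3133    0.2326]
  [  0.2094    0.0186    1.1953    0.1254]
  [  0.3414    0.0364    0.3137    1.2920]
Total output x = L · d:
  x_0 = 1.2726·7 + 0.0160·54 + 0.0975·8 + 0.0285·80 = 12.8311
  x_1 = 0.2128·7 + 1.1347·54 + 0.3133·8 + 0.2326·80 = 83.8767
  x_2 = 0.2094·7 + 0.0186·54 + 1.1953·8 + 0.1254·80 = 22.0649
  x_3 = 0.3414·7 + 0.0364·54 + 0.3137·8 + 1.2920·80 = 110.2243
Output multipliers (column sums of L):
  Chemicals: 2.0362
  Mining: 1.2058
  Healthcare: 1.9197
  Energy: 1.6784

Chemicals (2.0362)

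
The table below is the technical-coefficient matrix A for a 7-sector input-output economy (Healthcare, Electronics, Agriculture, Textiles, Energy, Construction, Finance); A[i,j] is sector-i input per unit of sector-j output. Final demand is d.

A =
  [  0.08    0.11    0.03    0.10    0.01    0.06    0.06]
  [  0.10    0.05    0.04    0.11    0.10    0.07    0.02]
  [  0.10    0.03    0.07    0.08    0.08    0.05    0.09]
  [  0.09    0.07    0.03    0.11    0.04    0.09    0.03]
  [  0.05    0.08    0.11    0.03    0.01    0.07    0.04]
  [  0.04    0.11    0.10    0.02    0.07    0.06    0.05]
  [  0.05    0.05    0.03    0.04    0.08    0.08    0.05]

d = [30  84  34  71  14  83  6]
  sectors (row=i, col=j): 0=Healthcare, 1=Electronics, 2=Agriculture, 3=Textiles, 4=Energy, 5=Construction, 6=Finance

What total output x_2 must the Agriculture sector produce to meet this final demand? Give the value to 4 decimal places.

73.2073

Form M = I − A:
  [  0.92   -0.11   -0.03   -0.10   -0.01   -0.06   -0.06]
  [ -0.10    0.95   -0.04   -0.11   -0.10   -0.07   -0.02]
  [ -0.10   -0.03    0.93   -0.08   -0.08   -0.05   -0.09]
  [ -0.09   -0.07   -0.03    0.89   -0.04   -0.09   -0.03]
  [ -0.05   -0.08   -0.11   -0.03    0.99   -0.07   -0.04]
  [ -0.04   -0.11   -0.10   -0.02   -0.07    0.94   -0.05]
  [ -0.05   -0.05   -0.03   -0.04   -0.08   -0.08    0.95]
Leontief inverse L = M⁻¹:
  [  1.1429    0.1703    0.0721    0.1649    0.0573    0.1177    0.0964]
  [  0.1656    1.1182    0.0922    0.1756    0.1434    0.1314    0.0612]
  [  0.1654    0.0958    1.1207    0.1440    0.1265    0.1119    0.1344]
  [  0.1525    0.1344    0.0767    1.1735    0.0847    0.1483    0.0682]
  [  0.1053    0.1295    0.1515    0.0831    1.0544    0.1174    0.0769]
  [  0.1019    0.1662    0.1499    0.0786    0.1192    1.1148    0.0903]
  [  0.0980    0.1014    0.0726    0.0855    0.1170    0.1267    1.0821]
Total output x = L · d:
  x_0 = 1.1429·30 + 0.1703·84 + 0.0721·34 + 0.1649·71 + 0.0573·14 + 0.1177·83 + 0.0964·6 = 73.8987
  x_1 = 0.1656·30 + 1.1182·84 + 0.0922·34 + 0.1756·71 + 0.1434·14 + 0.1314·83 + 0.0612·6 = 127.7827
  x_2 = 0.1654·30 + 0.0958·84 + 1.1207·34 + 0.1440·71 + 0.1265·14 + 0.1119·83 + 0.1344·6 = 73.2073
  x_3 = 0.1525·30 + 0.1344·84 + 0.0767·34 + 1.1735·71 + 0.0847·14 + 0.1483·83 + 0.0682·6 = 115.6988
  x_4 = 0.1053·30 + 0.1295·84 + 0.1515·34 + 0.0831·71 + 1.0544·14 + 0.1174·83 + 0.0769·6 = 50.0574
  x_5 = 0.1019·30 + 0.1662·84 + 0.1499·34 + 0.0786·71 + 0.1192·14 + 1.1148·83 + 0.0903·6 = 122.4284
  x_6 = 0.0980·30 + 0.1014·84 + 0.0726·34 + 0.0855·71 + 0.1170·14 + 0.1267·83 + 1.0821·6 = 38.6391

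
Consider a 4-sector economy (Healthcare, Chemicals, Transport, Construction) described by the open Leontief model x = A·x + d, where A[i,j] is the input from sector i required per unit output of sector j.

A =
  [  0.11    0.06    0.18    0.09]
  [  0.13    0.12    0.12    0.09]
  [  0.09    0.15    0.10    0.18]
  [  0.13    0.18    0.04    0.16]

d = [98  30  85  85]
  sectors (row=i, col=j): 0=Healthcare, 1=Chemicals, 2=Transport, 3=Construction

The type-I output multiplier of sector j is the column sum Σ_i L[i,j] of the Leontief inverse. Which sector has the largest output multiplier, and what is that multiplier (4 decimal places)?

Form M = I − A:
  [  0.89   -0.06   -0.18   -0.09]
  [ -0.13    0.88   -0.12   -0.09]
  [ -0.09   -0.15    0.90   -0.18]
  [ -0.13   -0.18   -0.04    0.84]
Leontief inverse L = M⁻¹:
  [  1.2063    0.1710    0.2732    0.2061]
  [  0.2318    1.2313    0.2196    0.2038]
  [  0.2085    0.2831    1.2044    0.3108]
  [  0.2463    0.3038    0.1467    1.2808]
Total output x = L · d:
  x_0 = 1.2063·98 + 0.1710·30 + 0.2732·85 + 0.2061·85 = 164.0905
  x_1 = 0.2318·98 + 1.2313·30 + 0.2196·85 + 0.2038·85 = 95.6484
  x_2 = 0.2085·98 + 0.2831·30 + 1.2044·85 + 0.3108·85 = 157.7132
  x_3 = 0.2463·98 + 0.3038·30 + 0.1467·85 + 1.2808·85 = 154.5917
Output multipliers (column sums of L):
  Healthcare: 1.8930
  Chemicals: 1.9891
  Transport: 1.8439
  Construction: 2.0015

Construction (2.0015)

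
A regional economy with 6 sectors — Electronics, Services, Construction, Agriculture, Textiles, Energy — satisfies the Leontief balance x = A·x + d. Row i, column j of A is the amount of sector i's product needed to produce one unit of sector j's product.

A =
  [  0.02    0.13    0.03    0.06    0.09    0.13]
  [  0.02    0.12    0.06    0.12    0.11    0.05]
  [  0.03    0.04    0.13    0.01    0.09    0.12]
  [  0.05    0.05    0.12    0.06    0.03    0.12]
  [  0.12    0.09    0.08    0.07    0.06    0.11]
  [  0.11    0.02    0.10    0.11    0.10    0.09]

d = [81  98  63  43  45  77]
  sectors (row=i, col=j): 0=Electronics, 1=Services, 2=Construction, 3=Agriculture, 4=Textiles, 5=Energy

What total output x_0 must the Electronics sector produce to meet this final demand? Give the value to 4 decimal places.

142.8779

Form M = I − A:
  [  0.98   -0.13   -0.03   -0.06   -0.09   -0.13]
  [ -0.02    0.88   -0.06   -0.12   -0.11   -0.05]
  [ -0.03   -0.04    0.87   -0.01   -0.09   -0.12]
  [ -0.05   -0.05   -0.12    0.94   -0.03   -0.12]
  [ -0.12   -0.09   -0.08   -0.07    0.94   -0.11]
  [ -0.11   -0.02   -0.10   -0.11   -0.10    0.91]
Leontief inverse L = M⁻¹:
  [  1.0787    0.1935    0.1087    0.1322    0.1636    0.2163]
  [  0.0762    1.1865    0.1433    0.1879    0.1809    0.1416]
  [  0.0844    0.0918    1.2057    0.0655    0.1580    0.2038]
  [  0.1001    0.1018    0.1970    1.1166    0.0978    0.2049]
  [  0.1799    0.1642    0.1672    0.1444    1.1437    0.2141]
  [  0.1732    0.0899    0.1910    0.1782    0.1786    1.1989]
Total output x = L · d:
  x_0 = 1.0787·81 + 0.1935·98 + 0.1087·63 + 0.1322·43 + 0.1636·45 + 0.2163·77 = 142.8779
  x_1 = 0.0762·81 + 1.1865·98 + 0.1433·63 + 0.1879·43 + 0.1809·45 + 0.1416·77 = 158.6122
  x_2 = 0.0844·81 + 0.0918·98 + 1.2057·63 + 0.0655·43 + 0.1580·45 + 0.2038·77 = 117.4091
  x_3 = 0.1001·81 + 0.1018·98 + 0.1970·63 + 1.1166·43 + 0.0978·45 + 0.2049·77 = 98.6916
  x_4 = 0.1799·81 + 0.1642·98 + 0.1672·63 + 0.1444·43 + 1.1437·45 + 0.2141·77 = 115.3601
  x_5 = 0.1732·81 + 0.0899·98 + 0.1910·63 + 0.1782·43 + 0.1786·45 + 1.1989·77 = 142.8811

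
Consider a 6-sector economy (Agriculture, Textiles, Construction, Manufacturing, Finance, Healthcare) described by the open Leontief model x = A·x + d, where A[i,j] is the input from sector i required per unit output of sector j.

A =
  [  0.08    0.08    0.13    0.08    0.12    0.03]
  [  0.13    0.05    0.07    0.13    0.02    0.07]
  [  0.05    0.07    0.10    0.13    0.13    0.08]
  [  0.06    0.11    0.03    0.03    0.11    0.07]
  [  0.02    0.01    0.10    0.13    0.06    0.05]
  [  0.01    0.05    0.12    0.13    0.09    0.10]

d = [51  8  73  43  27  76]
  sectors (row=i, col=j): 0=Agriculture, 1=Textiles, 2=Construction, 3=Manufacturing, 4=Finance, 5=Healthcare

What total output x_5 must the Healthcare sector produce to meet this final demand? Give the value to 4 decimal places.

121.4544

Form M = I − A:
  [  0.92   -0.08   -0.13   -0.08   -0.12   -0.03]
  [ -0.13    0.95   -0.07   -0.13   -0.02   -0.07]
  [ -0.05   -0.07    0.90   -0.13   -0.13   -0.08]
  [ -0.06   -0.11   -0.03    0.97   -0.11   -0.07]
  [ -0.02   -0.01   -0.10   -0.13    0.94   -0.05]
  [ -0.01   -0.05   -0.12   -0.13   -0.09    0.90]
Leontief inverse L = M⁻¹:
  [  1.1359    0.1398    0.2166    0.1819    0.2082    0.0937]
  [  0.1829    1.1118    0.1489    0.2153    0.1051    0.1284]
  [  0.1055    0.1341    1.1895    0.2361    0.2229    0.1504]
  [  0.1046    0.1531    0.0993    1.1126    0.1721    0.1203]
  [  0.0549    0.0560    0.1571    0.1972    1.1262    0.0980]
  [  0.0574    0.1089    0.1993    0.2259    0.1753    1.1665]
Total output x = L · d:
  x_0 = 1.1359·51 + 0.1398·8 + 0.2166·73 + 0.1819·43 + 0.2082·27 + 0.0937·76 = 95.4295
  x_1 = 0.1829·51 + 1.1118·8 + 0.1489·73 + 0.2153·43 + 0.1051·27 + 0.1284·76 = 50.9446
  x_2 = 0.1055·51 + 0.1341·8 + 1.1895·73 + 0.2361·43 + 0.2229·27 + 0.1504·76 = 120.8856
  x_3 = 0.1046·51 + 0.1531·8 + 0.0993·73 + 1.1126·43 + 0.1721·27 + 0.1203·76 = 75.4365
  x_4 = 0.0549·51 + 0.0560·8 + 0.1571·73 + 0.1972·43 + 1.1262·27 + 0.0980·76 = 61.0490
  x_5 = 0.0574·51 + 0.1089·8 + 0.1993·73 + 0.2259·43 + 0.1753·27 + 1.1665·76 = 121.4544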